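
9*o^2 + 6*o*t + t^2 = (3*o + t)^2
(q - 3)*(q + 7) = q^2 + 4*q - 21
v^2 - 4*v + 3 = (v - 3)*(v - 1)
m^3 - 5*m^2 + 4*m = m*(m - 4)*(m - 1)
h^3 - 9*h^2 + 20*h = h*(h - 5)*(h - 4)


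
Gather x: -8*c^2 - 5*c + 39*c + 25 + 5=-8*c^2 + 34*c + 30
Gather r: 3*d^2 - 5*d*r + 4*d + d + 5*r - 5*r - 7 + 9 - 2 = 3*d^2 - 5*d*r + 5*d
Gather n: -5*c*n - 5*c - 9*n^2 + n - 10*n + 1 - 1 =-5*c - 9*n^2 + n*(-5*c - 9)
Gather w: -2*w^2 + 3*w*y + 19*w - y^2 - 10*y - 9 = -2*w^2 + w*(3*y + 19) - y^2 - 10*y - 9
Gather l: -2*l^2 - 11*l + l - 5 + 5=-2*l^2 - 10*l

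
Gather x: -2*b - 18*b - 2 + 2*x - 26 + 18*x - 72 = -20*b + 20*x - 100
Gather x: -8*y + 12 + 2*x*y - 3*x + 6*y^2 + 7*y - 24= x*(2*y - 3) + 6*y^2 - y - 12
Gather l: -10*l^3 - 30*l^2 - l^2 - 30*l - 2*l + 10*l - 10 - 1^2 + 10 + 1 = -10*l^3 - 31*l^2 - 22*l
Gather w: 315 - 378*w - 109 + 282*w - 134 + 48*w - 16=56 - 48*w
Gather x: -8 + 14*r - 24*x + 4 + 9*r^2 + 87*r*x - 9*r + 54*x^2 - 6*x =9*r^2 + 5*r + 54*x^2 + x*(87*r - 30) - 4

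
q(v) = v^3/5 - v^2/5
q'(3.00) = 4.20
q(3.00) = 3.60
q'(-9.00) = 52.20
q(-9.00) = -162.00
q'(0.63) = -0.01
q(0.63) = -0.03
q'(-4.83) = 15.93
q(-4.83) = -27.20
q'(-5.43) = 19.86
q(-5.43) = -37.92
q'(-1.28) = 1.50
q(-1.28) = -0.75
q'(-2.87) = 6.09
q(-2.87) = -6.38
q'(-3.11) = 7.05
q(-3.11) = -7.95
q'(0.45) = -0.06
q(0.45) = -0.02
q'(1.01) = 0.21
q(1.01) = 0.00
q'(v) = 3*v^2/5 - 2*v/5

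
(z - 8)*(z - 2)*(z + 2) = z^3 - 8*z^2 - 4*z + 32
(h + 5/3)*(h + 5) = h^2 + 20*h/3 + 25/3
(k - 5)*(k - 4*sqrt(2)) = k^2 - 4*sqrt(2)*k - 5*k + 20*sqrt(2)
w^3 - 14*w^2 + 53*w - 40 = (w - 8)*(w - 5)*(w - 1)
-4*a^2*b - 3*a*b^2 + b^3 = b*(-4*a + b)*(a + b)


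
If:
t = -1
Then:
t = -1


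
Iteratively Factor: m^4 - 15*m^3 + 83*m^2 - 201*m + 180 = (m - 3)*(m^3 - 12*m^2 + 47*m - 60) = (m - 5)*(m - 3)*(m^2 - 7*m + 12) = (m - 5)*(m - 3)^2*(m - 4)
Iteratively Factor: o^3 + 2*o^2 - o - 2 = (o + 1)*(o^2 + o - 2) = (o + 1)*(o + 2)*(o - 1)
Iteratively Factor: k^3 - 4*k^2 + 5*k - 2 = (k - 1)*(k^2 - 3*k + 2) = (k - 2)*(k - 1)*(k - 1)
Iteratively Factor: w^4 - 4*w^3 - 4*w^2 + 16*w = (w + 2)*(w^3 - 6*w^2 + 8*w) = (w - 4)*(w + 2)*(w^2 - 2*w) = (w - 4)*(w - 2)*(w + 2)*(w)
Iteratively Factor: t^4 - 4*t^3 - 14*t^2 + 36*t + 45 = (t - 3)*(t^3 - t^2 - 17*t - 15) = (t - 3)*(t + 1)*(t^2 - 2*t - 15) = (t - 3)*(t + 1)*(t + 3)*(t - 5)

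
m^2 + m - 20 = (m - 4)*(m + 5)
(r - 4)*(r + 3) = r^2 - r - 12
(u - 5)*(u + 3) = u^2 - 2*u - 15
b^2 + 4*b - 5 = (b - 1)*(b + 5)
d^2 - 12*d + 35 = (d - 7)*(d - 5)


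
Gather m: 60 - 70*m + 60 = 120 - 70*m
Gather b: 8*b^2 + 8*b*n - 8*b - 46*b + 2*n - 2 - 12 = 8*b^2 + b*(8*n - 54) + 2*n - 14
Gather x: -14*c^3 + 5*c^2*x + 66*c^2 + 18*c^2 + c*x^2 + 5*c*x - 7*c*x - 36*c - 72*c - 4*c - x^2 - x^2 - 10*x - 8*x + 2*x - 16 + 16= -14*c^3 + 84*c^2 - 112*c + x^2*(c - 2) + x*(5*c^2 - 2*c - 16)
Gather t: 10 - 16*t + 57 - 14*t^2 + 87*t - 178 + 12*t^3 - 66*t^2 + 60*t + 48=12*t^3 - 80*t^2 + 131*t - 63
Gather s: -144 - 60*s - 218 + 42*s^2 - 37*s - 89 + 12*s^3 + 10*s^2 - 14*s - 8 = 12*s^3 + 52*s^2 - 111*s - 459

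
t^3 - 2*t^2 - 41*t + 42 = (t - 7)*(t - 1)*(t + 6)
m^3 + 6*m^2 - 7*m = m*(m - 1)*(m + 7)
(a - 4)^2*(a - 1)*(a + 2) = a^4 - 7*a^3 + 6*a^2 + 32*a - 32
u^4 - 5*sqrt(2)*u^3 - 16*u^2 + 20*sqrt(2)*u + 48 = (u - 2)*(u + 2)*(u - 6*sqrt(2))*(u + sqrt(2))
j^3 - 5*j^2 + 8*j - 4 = (j - 2)^2*(j - 1)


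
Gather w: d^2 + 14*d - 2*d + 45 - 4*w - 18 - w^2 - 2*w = d^2 + 12*d - w^2 - 6*w + 27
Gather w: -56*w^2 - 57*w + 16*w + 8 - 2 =-56*w^2 - 41*w + 6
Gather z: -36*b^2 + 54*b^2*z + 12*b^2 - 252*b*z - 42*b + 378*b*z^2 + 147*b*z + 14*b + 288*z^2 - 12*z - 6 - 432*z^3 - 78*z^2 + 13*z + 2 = -24*b^2 - 28*b - 432*z^3 + z^2*(378*b + 210) + z*(54*b^2 - 105*b + 1) - 4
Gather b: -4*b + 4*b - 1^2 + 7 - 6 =0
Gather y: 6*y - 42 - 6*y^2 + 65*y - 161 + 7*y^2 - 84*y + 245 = y^2 - 13*y + 42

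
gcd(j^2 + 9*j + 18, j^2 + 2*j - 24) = j + 6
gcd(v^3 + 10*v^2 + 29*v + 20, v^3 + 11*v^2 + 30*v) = v + 5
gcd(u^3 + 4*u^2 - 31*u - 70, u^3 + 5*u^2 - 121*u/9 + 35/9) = u + 7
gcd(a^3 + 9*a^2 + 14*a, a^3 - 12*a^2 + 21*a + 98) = a + 2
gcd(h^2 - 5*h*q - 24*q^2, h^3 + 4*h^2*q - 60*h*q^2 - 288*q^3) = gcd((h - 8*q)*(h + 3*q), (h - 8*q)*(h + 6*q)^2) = -h + 8*q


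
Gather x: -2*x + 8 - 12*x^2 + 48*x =-12*x^2 + 46*x + 8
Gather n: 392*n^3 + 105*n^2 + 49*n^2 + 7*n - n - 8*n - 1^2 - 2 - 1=392*n^3 + 154*n^2 - 2*n - 4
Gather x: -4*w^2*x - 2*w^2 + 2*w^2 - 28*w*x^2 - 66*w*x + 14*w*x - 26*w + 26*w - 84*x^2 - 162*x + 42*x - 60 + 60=x^2*(-28*w - 84) + x*(-4*w^2 - 52*w - 120)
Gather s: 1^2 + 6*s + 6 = 6*s + 7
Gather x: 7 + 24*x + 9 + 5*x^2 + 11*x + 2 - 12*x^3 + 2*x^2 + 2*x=-12*x^3 + 7*x^2 + 37*x + 18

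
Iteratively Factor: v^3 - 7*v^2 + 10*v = (v)*(v^2 - 7*v + 10) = v*(v - 5)*(v - 2)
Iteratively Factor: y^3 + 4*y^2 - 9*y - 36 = (y - 3)*(y^2 + 7*y + 12) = (y - 3)*(y + 4)*(y + 3)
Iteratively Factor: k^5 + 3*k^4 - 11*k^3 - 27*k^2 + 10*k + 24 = (k + 4)*(k^4 - k^3 - 7*k^2 + k + 6) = (k + 1)*(k + 4)*(k^3 - 2*k^2 - 5*k + 6) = (k - 3)*(k + 1)*(k + 4)*(k^2 + k - 2) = (k - 3)*(k + 1)*(k + 2)*(k + 4)*(k - 1)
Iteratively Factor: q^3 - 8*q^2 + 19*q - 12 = (q - 3)*(q^2 - 5*q + 4) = (q - 4)*(q - 3)*(q - 1)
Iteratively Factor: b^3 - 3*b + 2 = (b - 1)*(b^2 + b - 2) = (b - 1)^2*(b + 2)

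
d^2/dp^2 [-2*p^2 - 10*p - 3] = -4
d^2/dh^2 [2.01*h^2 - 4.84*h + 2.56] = 4.02000000000000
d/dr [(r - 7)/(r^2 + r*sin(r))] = (r*(r + sin(r)) + (7 - r)*(r*cos(r) + 2*r + sin(r)))/(r^2*(r + sin(r))^2)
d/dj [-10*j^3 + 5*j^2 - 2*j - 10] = -30*j^2 + 10*j - 2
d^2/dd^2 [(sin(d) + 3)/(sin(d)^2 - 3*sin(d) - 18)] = (-6*sin(d) + cos(d)^2 + 1)/(sin(d) - 6)^3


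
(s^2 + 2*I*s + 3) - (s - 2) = s^2 - s + 2*I*s + 5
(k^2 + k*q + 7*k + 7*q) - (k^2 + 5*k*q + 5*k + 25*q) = -4*k*q + 2*k - 18*q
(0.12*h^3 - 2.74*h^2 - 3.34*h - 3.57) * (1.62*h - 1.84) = 0.1944*h^4 - 4.6596*h^3 - 0.369199999999999*h^2 + 0.3622*h + 6.5688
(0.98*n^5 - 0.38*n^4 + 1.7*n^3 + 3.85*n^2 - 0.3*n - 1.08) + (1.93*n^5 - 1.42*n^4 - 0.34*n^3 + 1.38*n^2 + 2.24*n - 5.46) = 2.91*n^5 - 1.8*n^4 + 1.36*n^3 + 5.23*n^2 + 1.94*n - 6.54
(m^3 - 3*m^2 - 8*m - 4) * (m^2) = m^5 - 3*m^4 - 8*m^3 - 4*m^2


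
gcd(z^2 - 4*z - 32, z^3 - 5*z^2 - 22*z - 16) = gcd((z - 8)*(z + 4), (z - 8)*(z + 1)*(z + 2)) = z - 8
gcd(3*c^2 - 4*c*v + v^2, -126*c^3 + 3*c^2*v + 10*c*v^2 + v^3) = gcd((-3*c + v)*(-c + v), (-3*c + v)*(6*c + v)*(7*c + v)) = -3*c + v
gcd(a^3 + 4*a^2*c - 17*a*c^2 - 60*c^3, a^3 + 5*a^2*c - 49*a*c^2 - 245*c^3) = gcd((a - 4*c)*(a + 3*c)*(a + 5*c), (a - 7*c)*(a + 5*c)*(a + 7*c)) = a + 5*c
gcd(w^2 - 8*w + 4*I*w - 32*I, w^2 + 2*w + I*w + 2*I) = 1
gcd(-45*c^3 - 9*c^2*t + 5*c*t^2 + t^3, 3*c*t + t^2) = 3*c + t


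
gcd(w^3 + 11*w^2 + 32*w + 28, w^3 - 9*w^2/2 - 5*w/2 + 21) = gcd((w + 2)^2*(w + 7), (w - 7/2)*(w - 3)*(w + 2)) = w + 2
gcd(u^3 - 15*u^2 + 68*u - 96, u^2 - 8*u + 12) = 1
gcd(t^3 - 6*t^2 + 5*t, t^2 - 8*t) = t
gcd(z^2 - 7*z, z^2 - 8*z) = z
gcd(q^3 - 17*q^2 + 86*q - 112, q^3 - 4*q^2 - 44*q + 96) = q^2 - 10*q + 16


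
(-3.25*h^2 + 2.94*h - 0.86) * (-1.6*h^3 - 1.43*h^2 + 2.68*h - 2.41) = 5.2*h^5 - 0.0564999999999998*h^4 - 11.5382*h^3 + 16.9415*h^2 - 9.3902*h + 2.0726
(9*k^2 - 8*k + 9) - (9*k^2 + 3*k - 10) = 19 - 11*k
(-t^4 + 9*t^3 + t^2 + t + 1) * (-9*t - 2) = 9*t^5 - 79*t^4 - 27*t^3 - 11*t^2 - 11*t - 2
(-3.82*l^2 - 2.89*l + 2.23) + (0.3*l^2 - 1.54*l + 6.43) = -3.52*l^2 - 4.43*l + 8.66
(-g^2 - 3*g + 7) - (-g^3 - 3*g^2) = g^3 + 2*g^2 - 3*g + 7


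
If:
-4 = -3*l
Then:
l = 4/3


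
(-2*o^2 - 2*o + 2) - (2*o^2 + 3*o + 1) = -4*o^2 - 5*o + 1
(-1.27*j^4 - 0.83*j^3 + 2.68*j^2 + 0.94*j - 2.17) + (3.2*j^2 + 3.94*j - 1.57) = -1.27*j^4 - 0.83*j^3 + 5.88*j^2 + 4.88*j - 3.74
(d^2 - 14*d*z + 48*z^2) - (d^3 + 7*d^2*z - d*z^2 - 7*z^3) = -d^3 - 7*d^2*z + d^2 + d*z^2 - 14*d*z + 7*z^3 + 48*z^2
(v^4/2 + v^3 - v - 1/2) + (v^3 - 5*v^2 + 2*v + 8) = v^4/2 + 2*v^3 - 5*v^2 + v + 15/2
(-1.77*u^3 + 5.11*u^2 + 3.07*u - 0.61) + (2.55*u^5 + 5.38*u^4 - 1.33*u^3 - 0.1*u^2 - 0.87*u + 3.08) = 2.55*u^5 + 5.38*u^4 - 3.1*u^3 + 5.01*u^2 + 2.2*u + 2.47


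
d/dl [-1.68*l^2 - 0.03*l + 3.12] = -3.36*l - 0.03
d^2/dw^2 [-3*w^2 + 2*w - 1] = -6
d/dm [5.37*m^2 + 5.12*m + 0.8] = 10.74*m + 5.12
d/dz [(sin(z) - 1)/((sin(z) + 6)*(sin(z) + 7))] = (2*sin(z) + cos(z)^2 + 54)*cos(z)/((sin(z) + 6)^2*(sin(z) + 7)^2)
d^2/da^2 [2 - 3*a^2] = -6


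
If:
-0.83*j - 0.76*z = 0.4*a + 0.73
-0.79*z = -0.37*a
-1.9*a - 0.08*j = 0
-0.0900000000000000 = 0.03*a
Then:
No Solution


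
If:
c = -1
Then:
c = -1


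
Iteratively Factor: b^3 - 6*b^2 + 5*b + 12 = (b - 4)*(b^2 - 2*b - 3) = (b - 4)*(b + 1)*(b - 3)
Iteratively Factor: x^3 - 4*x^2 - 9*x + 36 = (x - 4)*(x^2 - 9) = (x - 4)*(x - 3)*(x + 3)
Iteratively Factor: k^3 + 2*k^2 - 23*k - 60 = (k + 3)*(k^2 - k - 20) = (k + 3)*(k + 4)*(k - 5)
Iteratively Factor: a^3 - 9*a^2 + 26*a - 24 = (a - 4)*(a^2 - 5*a + 6) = (a - 4)*(a - 3)*(a - 2)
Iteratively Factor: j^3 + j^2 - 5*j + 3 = (j - 1)*(j^2 + 2*j - 3) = (j - 1)*(j + 3)*(j - 1)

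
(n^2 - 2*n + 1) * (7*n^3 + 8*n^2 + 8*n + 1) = 7*n^5 - 6*n^4 - n^3 - 7*n^2 + 6*n + 1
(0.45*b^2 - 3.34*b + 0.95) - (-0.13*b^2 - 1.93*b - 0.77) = 0.58*b^2 - 1.41*b + 1.72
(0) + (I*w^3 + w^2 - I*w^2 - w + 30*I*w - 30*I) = I*w^3 + w^2 - I*w^2 - w + 30*I*w - 30*I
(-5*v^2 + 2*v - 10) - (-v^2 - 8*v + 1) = -4*v^2 + 10*v - 11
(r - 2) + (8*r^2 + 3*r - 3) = 8*r^2 + 4*r - 5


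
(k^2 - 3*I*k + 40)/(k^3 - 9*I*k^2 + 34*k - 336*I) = (k + 5*I)/(k^2 - I*k + 42)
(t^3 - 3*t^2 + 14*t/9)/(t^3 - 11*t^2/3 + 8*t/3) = (9*t^2 - 27*t + 14)/(3*(3*t^2 - 11*t + 8))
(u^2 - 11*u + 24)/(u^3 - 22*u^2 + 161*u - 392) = (u - 3)/(u^2 - 14*u + 49)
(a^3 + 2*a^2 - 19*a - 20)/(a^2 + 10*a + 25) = (a^2 - 3*a - 4)/(a + 5)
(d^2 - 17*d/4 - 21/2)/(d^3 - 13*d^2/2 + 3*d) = (4*d + 7)/(2*d*(2*d - 1))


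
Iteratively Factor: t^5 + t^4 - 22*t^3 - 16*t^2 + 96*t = (t + 4)*(t^4 - 3*t^3 - 10*t^2 + 24*t) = (t - 2)*(t + 4)*(t^3 - t^2 - 12*t) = (t - 4)*(t - 2)*(t + 4)*(t^2 + 3*t) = t*(t - 4)*(t - 2)*(t + 4)*(t + 3)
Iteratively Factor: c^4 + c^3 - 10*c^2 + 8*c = (c + 4)*(c^3 - 3*c^2 + 2*c) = (c - 1)*(c + 4)*(c^2 - 2*c) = c*(c - 1)*(c + 4)*(c - 2)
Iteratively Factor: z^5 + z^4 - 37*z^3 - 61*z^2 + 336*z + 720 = (z + 3)*(z^4 - 2*z^3 - 31*z^2 + 32*z + 240) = (z + 3)*(z + 4)*(z^3 - 6*z^2 - 7*z + 60) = (z + 3)^2*(z + 4)*(z^2 - 9*z + 20) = (z - 5)*(z + 3)^2*(z + 4)*(z - 4)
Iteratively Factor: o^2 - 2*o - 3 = (o - 3)*(o + 1)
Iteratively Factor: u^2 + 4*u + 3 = (u + 1)*(u + 3)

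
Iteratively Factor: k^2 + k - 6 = (k + 3)*(k - 2)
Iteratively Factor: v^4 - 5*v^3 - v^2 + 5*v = (v)*(v^3 - 5*v^2 - v + 5) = v*(v - 5)*(v^2 - 1) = v*(v - 5)*(v - 1)*(v + 1)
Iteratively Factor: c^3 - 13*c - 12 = (c - 4)*(c^2 + 4*c + 3) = (c - 4)*(c + 1)*(c + 3)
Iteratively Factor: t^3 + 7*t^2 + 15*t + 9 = (t + 1)*(t^2 + 6*t + 9) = (t + 1)*(t + 3)*(t + 3)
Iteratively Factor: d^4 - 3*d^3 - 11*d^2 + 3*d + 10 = (d + 2)*(d^3 - 5*d^2 - d + 5) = (d + 1)*(d + 2)*(d^2 - 6*d + 5) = (d - 1)*(d + 1)*(d + 2)*(d - 5)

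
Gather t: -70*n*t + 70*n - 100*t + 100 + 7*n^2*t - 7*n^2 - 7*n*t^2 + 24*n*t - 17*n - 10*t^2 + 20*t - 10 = -7*n^2 + 53*n + t^2*(-7*n - 10) + t*(7*n^2 - 46*n - 80) + 90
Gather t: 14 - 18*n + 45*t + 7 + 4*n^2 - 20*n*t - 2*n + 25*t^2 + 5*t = 4*n^2 - 20*n + 25*t^2 + t*(50 - 20*n) + 21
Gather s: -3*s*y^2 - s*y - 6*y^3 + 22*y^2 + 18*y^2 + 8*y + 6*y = s*(-3*y^2 - y) - 6*y^3 + 40*y^2 + 14*y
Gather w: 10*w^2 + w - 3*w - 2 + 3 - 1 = 10*w^2 - 2*w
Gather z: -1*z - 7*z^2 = -7*z^2 - z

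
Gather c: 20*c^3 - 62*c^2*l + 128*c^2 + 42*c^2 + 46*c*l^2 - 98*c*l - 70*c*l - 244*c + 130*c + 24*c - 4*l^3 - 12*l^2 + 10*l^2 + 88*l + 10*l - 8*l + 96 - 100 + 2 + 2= 20*c^3 + c^2*(170 - 62*l) + c*(46*l^2 - 168*l - 90) - 4*l^3 - 2*l^2 + 90*l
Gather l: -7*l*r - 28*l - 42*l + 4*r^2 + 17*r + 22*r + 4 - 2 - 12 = l*(-7*r - 70) + 4*r^2 + 39*r - 10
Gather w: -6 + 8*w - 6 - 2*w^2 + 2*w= -2*w^2 + 10*w - 12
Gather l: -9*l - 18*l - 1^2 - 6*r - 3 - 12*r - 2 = -27*l - 18*r - 6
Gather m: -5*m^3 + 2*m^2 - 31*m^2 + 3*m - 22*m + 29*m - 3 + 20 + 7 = -5*m^3 - 29*m^2 + 10*m + 24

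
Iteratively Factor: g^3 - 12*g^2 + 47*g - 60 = (g - 3)*(g^2 - 9*g + 20) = (g - 4)*(g - 3)*(g - 5)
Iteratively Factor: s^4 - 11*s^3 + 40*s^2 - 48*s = (s)*(s^3 - 11*s^2 + 40*s - 48) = s*(s - 4)*(s^2 - 7*s + 12) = s*(s - 4)^2*(s - 3)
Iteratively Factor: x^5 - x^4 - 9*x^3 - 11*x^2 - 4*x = (x + 1)*(x^4 - 2*x^3 - 7*x^2 - 4*x) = (x + 1)^2*(x^3 - 3*x^2 - 4*x) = (x - 4)*(x + 1)^2*(x^2 + x) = x*(x - 4)*(x + 1)^2*(x + 1)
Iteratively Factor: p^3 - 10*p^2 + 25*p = (p)*(p^2 - 10*p + 25) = p*(p - 5)*(p - 5)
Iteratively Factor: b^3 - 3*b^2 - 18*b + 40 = (b - 2)*(b^2 - b - 20) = (b - 2)*(b + 4)*(b - 5)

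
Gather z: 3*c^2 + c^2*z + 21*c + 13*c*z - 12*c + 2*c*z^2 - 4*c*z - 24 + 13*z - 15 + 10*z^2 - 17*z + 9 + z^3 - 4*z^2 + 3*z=3*c^2 + 9*c + z^3 + z^2*(2*c + 6) + z*(c^2 + 9*c - 1) - 30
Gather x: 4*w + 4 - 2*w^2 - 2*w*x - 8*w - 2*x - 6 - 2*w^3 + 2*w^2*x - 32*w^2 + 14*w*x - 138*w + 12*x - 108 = -2*w^3 - 34*w^2 - 142*w + x*(2*w^2 + 12*w + 10) - 110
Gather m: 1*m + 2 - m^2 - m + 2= 4 - m^2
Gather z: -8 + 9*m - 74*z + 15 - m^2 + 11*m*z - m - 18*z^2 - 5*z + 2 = -m^2 + 8*m - 18*z^2 + z*(11*m - 79) + 9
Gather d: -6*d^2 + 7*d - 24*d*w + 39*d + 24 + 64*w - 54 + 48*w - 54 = -6*d^2 + d*(46 - 24*w) + 112*w - 84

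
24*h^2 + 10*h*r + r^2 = (4*h + r)*(6*h + r)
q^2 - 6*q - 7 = (q - 7)*(q + 1)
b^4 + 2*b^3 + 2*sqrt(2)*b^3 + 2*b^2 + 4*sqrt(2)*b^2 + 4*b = b*(b + 2)*(b + sqrt(2))^2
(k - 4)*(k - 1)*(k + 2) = k^3 - 3*k^2 - 6*k + 8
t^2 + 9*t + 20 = (t + 4)*(t + 5)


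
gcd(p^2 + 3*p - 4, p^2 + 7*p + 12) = p + 4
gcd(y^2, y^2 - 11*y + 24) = 1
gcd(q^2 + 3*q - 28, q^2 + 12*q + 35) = q + 7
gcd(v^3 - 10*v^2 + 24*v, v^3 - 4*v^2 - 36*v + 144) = v^2 - 10*v + 24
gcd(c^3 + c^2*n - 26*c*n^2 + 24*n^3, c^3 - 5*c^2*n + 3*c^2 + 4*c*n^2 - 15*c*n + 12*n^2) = c^2 - 5*c*n + 4*n^2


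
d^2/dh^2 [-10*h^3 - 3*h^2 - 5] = -60*h - 6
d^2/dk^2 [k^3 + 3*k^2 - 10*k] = 6*k + 6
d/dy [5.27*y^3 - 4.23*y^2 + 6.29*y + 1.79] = 15.81*y^2 - 8.46*y + 6.29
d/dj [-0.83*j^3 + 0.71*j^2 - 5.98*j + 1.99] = -2.49*j^2 + 1.42*j - 5.98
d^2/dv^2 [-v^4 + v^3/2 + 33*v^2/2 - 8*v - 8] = -12*v^2 + 3*v + 33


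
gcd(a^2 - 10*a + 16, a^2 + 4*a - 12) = a - 2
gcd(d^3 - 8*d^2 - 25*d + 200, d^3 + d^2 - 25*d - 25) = d^2 - 25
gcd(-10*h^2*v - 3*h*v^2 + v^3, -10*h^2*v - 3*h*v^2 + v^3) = -10*h^2*v - 3*h*v^2 + v^3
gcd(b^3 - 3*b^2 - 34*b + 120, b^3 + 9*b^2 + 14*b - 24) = b + 6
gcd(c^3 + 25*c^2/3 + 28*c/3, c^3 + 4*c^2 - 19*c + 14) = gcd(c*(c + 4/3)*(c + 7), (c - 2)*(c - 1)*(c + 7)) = c + 7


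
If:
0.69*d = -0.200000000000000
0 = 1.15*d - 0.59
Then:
No Solution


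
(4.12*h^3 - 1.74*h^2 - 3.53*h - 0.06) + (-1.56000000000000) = 4.12*h^3 - 1.74*h^2 - 3.53*h - 1.62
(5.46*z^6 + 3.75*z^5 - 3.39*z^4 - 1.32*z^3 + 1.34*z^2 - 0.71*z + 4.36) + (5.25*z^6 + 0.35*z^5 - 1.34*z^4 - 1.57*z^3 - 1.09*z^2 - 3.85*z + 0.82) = 10.71*z^6 + 4.1*z^5 - 4.73*z^4 - 2.89*z^3 + 0.25*z^2 - 4.56*z + 5.18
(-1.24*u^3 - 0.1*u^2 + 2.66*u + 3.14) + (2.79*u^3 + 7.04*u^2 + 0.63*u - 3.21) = 1.55*u^3 + 6.94*u^2 + 3.29*u - 0.0699999999999998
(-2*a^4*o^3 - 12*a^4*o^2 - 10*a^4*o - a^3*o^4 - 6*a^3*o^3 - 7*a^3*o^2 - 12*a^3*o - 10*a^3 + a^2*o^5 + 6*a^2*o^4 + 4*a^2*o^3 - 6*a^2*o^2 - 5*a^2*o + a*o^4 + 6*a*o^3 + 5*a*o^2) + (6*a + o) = -2*a^4*o^3 - 12*a^4*o^2 - 10*a^4*o - a^3*o^4 - 6*a^3*o^3 - 7*a^3*o^2 - 12*a^3*o - 10*a^3 + a^2*o^5 + 6*a^2*o^4 + 4*a^2*o^3 - 6*a^2*o^2 - 5*a^2*o + a*o^4 + 6*a*o^3 + 5*a*o^2 + 6*a + o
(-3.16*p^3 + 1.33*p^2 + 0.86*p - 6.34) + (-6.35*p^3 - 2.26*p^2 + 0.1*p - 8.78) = -9.51*p^3 - 0.93*p^2 + 0.96*p - 15.12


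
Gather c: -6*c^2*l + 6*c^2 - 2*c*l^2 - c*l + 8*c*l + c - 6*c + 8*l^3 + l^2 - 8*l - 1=c^2*(6 - 6*l) + c*(-2*l^2 + 7*l - 5) + 8*l^3 + l^2 - 8*l - 1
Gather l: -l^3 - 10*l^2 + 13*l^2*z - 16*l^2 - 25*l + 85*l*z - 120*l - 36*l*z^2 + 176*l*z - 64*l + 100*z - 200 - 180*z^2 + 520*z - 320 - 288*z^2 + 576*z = -l^3 + l^2*(13*z - 26) + l*(-36*z^2 + 261*z - 209) - 468*z^2 + 1196*z - 520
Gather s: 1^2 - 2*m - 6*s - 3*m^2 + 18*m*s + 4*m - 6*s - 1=-3*m^2 + 2*m + s*(18*m - 12)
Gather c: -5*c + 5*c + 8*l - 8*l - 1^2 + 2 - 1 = 0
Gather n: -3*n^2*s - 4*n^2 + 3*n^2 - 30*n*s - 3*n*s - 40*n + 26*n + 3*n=n^2*(-3*s - 1) + n*(-33*s - 11)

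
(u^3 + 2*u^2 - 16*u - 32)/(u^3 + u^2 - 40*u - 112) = (u^2 - 2*u - 8)/(u^2 - 3*u - 28)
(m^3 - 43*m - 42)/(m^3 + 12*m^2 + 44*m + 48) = (m^2 - 6*m - 7)/(m^2 + 6*m + 8)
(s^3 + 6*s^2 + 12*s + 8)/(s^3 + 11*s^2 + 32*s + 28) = (s + 2)/(s + 7)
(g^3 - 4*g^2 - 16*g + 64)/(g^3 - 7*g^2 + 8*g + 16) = (g + 4)/(g + 1)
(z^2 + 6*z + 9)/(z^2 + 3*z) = (z + 3)/z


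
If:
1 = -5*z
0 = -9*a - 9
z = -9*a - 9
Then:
No Solution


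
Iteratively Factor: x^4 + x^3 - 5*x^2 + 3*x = (x)*(x^3 + x^2 - 5*x + 3) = x*(x - 1)*(x^2 + 2*x - 3) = x*(x - 1)*(x + 3)*(x - 1)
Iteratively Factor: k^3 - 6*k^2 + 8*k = (k - 2)*(k^2 - 4*k) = (k - 4)*(k - 2)*(k)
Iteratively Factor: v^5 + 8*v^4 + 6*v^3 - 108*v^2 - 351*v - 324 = (v + 3)*(v^4 + 5*v^3 - 9*v^2 - 81*v - 108) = (v - 4)*(v + 3)*(v^3 + 9*v^2 + 27*v + 27) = (v - 4)*(v + 3)^2*(v^2 + 6*v + 9) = (v - 4)*(v + 3)^3*(v + 3)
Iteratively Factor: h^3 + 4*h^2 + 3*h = (h + 3)*(h^2 + h) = h*(h + 3)*(h + 1)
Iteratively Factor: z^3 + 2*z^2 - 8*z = (z + 4)*(z^2 - 2*z) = (z - 2)*(z + 4)*(z)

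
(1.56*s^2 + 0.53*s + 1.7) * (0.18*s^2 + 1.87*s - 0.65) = 0.2808*s^4 + 3.0126*s^3 + 0.2831*s^2 + 2.8345*s - 1.105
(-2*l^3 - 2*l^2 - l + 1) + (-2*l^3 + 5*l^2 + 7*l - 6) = -4*l^3 + 3*l^2 + 6*l - 5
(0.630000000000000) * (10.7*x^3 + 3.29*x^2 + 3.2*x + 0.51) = 6.741*x^3 + 2.0727*x^2 + 2.016*x + 0.3213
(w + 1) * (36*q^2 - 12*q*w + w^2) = 36*q^2*w + 36*q^2 - 12*q*w^2 - 12*q*w + w^3 + w^2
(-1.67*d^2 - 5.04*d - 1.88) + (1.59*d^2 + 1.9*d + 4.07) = -0.0799999999999998*d^2 - 3.14*d + 2.19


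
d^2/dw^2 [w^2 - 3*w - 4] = 2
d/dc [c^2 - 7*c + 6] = 2*c - 7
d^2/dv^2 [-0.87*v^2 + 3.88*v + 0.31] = -1.74000000000000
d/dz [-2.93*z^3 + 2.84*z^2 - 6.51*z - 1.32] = -8.79*z^2 + 5.68*z - 6.51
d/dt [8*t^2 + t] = 16*t + 1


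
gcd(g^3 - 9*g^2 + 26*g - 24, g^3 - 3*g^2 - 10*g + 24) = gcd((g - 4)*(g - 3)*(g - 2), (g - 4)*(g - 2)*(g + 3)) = g^2 - 6*g + 8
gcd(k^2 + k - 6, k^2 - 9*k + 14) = k - 2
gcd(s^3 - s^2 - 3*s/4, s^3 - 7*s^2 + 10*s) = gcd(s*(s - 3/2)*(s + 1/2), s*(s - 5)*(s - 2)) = s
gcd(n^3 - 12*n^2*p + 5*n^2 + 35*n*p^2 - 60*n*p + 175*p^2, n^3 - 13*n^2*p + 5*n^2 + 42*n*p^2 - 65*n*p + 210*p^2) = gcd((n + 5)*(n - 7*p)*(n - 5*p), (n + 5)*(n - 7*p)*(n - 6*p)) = -n^2 + 7*n*p - 5*n + 35*p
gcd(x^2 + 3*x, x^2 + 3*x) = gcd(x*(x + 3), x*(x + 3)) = x^2 + 3*x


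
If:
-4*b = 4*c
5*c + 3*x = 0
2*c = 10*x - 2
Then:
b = 3/28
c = -3/28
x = 5/28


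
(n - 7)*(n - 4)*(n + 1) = n^3 - 10*n^2 + 17*n + 28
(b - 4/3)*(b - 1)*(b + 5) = b^3 + 8*b^2/3 - 31*b/3 + 20/3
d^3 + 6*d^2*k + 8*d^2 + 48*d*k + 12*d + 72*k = (d + 2)*(d + 6)*(d + 6*k)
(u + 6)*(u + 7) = u^2 + 13*u + 42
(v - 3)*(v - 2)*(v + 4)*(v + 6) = v^4 + 5*v^3 - 20*v^2 - 60*v + 144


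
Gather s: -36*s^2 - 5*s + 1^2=-36*s^2 - 5*s + 1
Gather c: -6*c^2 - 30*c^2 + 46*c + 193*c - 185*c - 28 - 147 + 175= -36*c^2 + 54*c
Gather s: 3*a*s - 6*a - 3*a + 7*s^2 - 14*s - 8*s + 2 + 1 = -9*a + 7*s^2 + s*(3*a - 22) + 3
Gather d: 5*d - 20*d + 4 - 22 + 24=6 - 15*d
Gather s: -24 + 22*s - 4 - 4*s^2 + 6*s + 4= -4*s^2 + 28*s - 24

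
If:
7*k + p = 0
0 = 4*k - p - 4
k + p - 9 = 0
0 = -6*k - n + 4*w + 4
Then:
No Solution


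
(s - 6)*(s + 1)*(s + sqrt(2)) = s^3 - 5*s^2 + sqrt(2)*s^2 - 5*sqrt(2)*s - 6*s - 6*sqrt(2)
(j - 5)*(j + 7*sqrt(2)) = j^2 - 5*j + 7*sqrt(2)*j - 35*sqrt(2)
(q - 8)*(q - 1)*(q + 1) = q^3 - 8*q^2 - q + 8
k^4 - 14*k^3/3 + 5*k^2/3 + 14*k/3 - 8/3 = (k - 4)*(k - 1)*(k - 2/3)*(k + 1)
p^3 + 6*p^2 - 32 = (p - 2)*(p + 4)^2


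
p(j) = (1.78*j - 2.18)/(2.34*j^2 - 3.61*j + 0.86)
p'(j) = (3.61 - 4.68*j)*(1.78*j - 2.18)/(2.34*j^2 - 3.61*j + 0.86)^2 + 1.78/(2.34*j^2 - 3.61*j + 0.86) = (-4.1652*j^2 + 10.2024*j - 6.339)/(5.4756*j^4 - 16.8948*j^3 + 17.0569*j^2 - 6.2092*j + 0.7396)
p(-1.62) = -0.39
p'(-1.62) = -0.20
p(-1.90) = -0.34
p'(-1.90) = -0.16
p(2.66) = 0.33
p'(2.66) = -0.14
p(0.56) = 2.77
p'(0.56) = -10.56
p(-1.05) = -0.56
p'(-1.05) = -0.41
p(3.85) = 0.22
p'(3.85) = -0.06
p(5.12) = 0.16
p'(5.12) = -0.03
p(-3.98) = -0.18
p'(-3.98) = -0.04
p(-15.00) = -0.05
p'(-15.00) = -0.00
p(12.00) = 0.07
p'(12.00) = -0.01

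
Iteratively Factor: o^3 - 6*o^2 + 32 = (o - 4)*(o^2 - 2*o - 8) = (o - 4)*(o + 2)*(o - 4)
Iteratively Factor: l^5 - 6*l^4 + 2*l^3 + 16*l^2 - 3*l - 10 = (l + 1)*(l^4 - 7*l^3 + 9*l^2 + 7*l - 10) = (l - 1)*(l + 1)*(l^3 - 6*l^2 + 3*l + 10) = (l - 1)*(l + 1)^2*(l^2 - 7*l + 10) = (l - 2)*(l - 1)*(l + 1)^2*(l - 5)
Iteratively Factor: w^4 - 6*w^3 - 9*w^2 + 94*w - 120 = (w - 2)*(w^3 - 4*w^2 - 17*w + 60) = (w - 5)*(w - 2)*(w^2 + w - 12) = (w - 5)*(w - 3)*(w - 2)*(w + 4)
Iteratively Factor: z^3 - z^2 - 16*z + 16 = (z - 4)*(z^2 + 3*z - 4) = (z - 4)*(z + 4)*(z - 1)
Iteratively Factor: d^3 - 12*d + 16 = (d - 2)*(d^2 + 2*d - 8) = (d - 2)*(d + 4)*(d - 2)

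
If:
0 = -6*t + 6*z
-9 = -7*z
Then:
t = 9/7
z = 9/7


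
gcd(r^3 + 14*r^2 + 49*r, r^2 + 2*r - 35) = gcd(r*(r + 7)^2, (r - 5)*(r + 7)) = r + 7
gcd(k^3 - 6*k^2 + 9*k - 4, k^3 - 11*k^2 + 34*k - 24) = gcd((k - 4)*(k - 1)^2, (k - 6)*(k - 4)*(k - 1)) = k^2 - 5*k + 4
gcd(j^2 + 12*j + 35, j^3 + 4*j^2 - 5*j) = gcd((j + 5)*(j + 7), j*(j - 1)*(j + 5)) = j + 5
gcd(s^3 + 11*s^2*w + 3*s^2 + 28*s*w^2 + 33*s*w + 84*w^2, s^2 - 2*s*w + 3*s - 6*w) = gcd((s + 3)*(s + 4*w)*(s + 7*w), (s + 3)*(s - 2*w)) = s + 3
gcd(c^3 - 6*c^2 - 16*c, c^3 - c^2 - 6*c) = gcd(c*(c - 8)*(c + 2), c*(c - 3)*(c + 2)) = c^2 + 2*c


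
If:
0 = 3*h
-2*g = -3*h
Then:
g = 0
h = 0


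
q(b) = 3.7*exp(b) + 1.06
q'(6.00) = 1492.69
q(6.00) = 1493.75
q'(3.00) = 74.32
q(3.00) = 75.38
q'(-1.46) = 0.86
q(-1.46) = 1.92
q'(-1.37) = 0.94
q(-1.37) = 2.00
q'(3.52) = 125.00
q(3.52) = 126.06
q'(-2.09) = 0.46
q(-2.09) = 1.52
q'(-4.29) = 0.05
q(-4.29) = 1.11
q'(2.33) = 38.03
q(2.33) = 39.09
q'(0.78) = 8.07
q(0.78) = 9.13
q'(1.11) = 11.23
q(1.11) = 12.29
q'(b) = 3.7*exp(b)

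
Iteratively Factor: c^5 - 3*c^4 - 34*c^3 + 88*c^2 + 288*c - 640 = (c - 4)*(c^4 + c^3 - 30*c^2 - 32*c + 160) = (c - 5)*(c - 4)*(c^3 + 6*c^2 - 32) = (c - 5)*(c - 4)*(c + 4)*(c^2 + 2*c - 8) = (c - 5)*(c - 4)*(c - 2)*(c + 4)*(c + 4)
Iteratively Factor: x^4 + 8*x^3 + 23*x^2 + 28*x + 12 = (x + 1)*(x^3 + 7*x^2 + 16*x + 12) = (x + 1)*(x + 3)*(x^2 + 4*x + 4) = (x + 1)*(x + 2)*(x + 3)*(x + 2)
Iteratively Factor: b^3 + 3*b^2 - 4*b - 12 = (b + 2)*(b^2 + b - 6) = (b - 2)*(b + 2)*(b + 3)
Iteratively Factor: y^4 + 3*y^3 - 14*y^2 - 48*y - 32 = (y + 4)*(y^3 - y^2 - 10*y - 8) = (y - 4)*(y + 4)*(y^2 + 3*y + 2) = (y - 4)*(y + 2)*(y + 4)*(y + 1)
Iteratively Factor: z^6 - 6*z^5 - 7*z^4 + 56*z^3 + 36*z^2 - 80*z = (z - 1)*(z^5 - 5*z^4 - 12*z^3 + 44*z^2 + 80*z) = (z - 1)*(z + 2)*(z^4 - 7*z^3 + 2*z^2 + 40*z) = (z - 5)*(z - 1)*(z + 2)*(z^3 - 2*z^2 - 8*z) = z*(z - 5)*(z - 1)*(z + 2)*(z^2 - 2*z - 8) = z*(z - 5)*(z - 1)*(z + 2)^2*(z - 4)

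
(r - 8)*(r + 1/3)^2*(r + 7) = r^4 - r^3/3 - 509*r^2/9 - 337*r/9 - 56/9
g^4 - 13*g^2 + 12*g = g*(g - 3)*(g - 1)*(g + 4)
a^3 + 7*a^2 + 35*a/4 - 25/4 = (a - 1/2)*(a + 5/2)*(a + 5)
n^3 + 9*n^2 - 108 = (n - 3)*(n + 6)^2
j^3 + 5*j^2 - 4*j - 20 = (j - 2)*(j + 2)*(j + 5)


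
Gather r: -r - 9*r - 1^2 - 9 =-10*r - 10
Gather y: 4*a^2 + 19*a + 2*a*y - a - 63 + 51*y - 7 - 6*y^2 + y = 4*a^2 + 18*a - 6*y^2 + y*(2*a + 52) - 70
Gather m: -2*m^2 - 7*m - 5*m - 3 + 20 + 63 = -2*m^2 - 12*m + 80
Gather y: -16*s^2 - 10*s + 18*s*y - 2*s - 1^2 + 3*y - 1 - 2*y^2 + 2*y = -16*s^2 - 12*s - 2*y^2 + y*(18*s + 5) - 2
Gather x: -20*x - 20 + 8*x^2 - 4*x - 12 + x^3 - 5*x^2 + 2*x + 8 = x^3 + 3*x^2 - 22*x - 24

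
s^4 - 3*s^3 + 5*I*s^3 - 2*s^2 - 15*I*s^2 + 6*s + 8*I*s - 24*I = (s - 3)*(s - I)*(s + 2*I)*(s + 4*I)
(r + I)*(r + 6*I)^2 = r^3 + 13*I*r^2 - 48*r - 36*I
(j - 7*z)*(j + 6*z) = j^2 - j*z - 42*z^2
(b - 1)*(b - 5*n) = b^2 - 5*b*n - b + 5*n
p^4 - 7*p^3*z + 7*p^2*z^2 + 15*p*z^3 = p*(p - 5*z)*(p - 3*z)*(p + z)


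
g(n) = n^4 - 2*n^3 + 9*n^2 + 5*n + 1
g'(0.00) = 5.00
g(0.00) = 1.00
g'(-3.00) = -211.00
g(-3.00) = 202.00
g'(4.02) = 240.26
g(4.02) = 297.77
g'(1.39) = 29.17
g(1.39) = 23.70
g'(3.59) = 177.36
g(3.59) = 208.51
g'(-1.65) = -59.00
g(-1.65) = 33.65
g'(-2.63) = -156.61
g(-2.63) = 134.33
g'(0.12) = 7.08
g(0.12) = 1.73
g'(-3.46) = -294.80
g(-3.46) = 317.61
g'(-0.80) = -15.29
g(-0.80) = 4.19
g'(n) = 4*n^3 - 6*n^2 + 18*n + 5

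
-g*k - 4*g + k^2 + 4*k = (-g + k)*(k + 4)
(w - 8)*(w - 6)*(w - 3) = w^3 - 17*w^2 + 90*w - 144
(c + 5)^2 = c^2 + 10*c + 25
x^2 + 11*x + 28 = (x + 4)*(x + 7)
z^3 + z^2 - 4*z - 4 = (z - 2)*(z + 1)*(z + 2)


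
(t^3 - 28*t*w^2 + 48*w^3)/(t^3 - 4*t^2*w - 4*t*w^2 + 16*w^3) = (t + 6*w)/(t + 2*w)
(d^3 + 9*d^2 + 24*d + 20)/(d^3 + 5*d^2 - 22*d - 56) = (d^2 + 7*d + 10)/(d^2 + 3*d - 28)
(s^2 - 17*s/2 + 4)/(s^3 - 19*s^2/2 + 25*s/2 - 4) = 1/(s - 1)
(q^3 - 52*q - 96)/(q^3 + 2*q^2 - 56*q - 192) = (q + 2)/(q + 4)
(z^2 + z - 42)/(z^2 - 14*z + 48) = (z + 7)/(z - 8)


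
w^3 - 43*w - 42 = (w - 7)*(w + 1)*(w + 6)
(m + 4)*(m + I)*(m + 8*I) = m^3 + 4*m^2 + 9*I*m^2 - 8*m + 36*I*m - 32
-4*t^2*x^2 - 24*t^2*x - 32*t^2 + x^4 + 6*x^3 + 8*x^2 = (-2*t + x)*(2*t + x)*(x + 2)*(x + 4)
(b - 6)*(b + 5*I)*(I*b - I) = I*b^3 - 5*b^2 - 7*I*b^2 + 35*b + 6*I*b - 30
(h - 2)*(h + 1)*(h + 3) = h^3 + 2*h^2 - 5*h - 6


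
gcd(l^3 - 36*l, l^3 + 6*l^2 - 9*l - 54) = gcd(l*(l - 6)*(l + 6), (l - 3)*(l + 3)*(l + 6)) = l + 6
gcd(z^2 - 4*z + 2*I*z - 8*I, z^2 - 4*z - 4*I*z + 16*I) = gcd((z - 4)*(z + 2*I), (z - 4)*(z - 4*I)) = z - 4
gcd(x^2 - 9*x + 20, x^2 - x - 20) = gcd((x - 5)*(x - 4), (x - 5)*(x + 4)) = x - 5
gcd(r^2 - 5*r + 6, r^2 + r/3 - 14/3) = r - 2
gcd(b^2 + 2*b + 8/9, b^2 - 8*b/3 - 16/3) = b + 4/3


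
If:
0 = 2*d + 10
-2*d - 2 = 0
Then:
No Solution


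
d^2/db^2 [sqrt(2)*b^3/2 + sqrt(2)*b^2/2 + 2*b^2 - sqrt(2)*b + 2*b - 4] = 3*sqrt(2)*b + sqrt(2) + 4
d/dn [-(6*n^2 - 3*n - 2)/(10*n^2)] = (-3*n - 4)/(10*n^3)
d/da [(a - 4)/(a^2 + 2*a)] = (-a^2 + 8*a + 8)/(a^2*(a^2 + 4*a + 4))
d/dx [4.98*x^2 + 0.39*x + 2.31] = 9.96*x + 0.39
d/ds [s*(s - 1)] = 2*s - 1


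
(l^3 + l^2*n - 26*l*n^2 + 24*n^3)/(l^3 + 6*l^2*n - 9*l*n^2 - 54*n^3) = (l^2 - 5*l*n + 4*n^2)/(l^2 - 9*n^2)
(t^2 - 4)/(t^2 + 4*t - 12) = (t + 2)/(t + 6)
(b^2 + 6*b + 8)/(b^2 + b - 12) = (b + 2)/(b - 3)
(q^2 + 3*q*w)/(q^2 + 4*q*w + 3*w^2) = q/(q + w)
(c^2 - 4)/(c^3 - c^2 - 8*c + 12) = (c + 2)/(c^2 + c - 6)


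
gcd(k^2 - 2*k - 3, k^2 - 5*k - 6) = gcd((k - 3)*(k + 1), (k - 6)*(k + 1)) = k + 1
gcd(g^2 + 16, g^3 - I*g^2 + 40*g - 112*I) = g - 4*I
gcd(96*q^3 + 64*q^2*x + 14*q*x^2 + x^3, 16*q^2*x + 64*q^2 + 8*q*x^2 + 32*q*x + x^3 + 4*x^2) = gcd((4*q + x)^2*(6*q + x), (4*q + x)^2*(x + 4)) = 16*q^2 + 8*q*x + x^2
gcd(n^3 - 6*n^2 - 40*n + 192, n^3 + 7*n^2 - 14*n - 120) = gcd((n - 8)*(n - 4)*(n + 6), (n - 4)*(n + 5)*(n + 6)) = n^2 + 2*n - 24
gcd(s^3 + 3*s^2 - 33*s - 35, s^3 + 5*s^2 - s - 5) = s + 1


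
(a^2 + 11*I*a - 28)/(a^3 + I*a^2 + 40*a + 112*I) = (a + 7*I)/(a^2 - 3*I*a + 28)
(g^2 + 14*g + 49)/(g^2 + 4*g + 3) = (g^2 + 14*g + 49)/(g^2 + 4*g + 3)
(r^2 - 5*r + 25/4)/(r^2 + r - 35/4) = (2*r - 5)/(2*r + 7)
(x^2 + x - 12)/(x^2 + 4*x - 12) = (x^2 + x - 12)/(x^2 + 4*x - 12)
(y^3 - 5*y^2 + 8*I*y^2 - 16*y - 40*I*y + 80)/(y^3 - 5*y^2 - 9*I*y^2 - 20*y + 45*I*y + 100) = (y^2 + 8*I*y - 16)/(y^2 - 9*I*y - 20)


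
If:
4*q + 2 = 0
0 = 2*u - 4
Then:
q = -1/2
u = 2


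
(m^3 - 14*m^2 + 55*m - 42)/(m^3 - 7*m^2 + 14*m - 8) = (m^2 - 13*m + 42)/(m^2 - 6*m + 8)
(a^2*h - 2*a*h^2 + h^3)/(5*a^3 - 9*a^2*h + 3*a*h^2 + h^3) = h/(5*a + h)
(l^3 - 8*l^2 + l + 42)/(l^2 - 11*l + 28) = (l^2 - l - 6)/(l - 4)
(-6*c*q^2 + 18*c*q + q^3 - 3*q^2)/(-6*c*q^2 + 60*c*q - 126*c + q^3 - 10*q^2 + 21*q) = q/(q - 7)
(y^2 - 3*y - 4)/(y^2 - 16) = (y + 1)/(y + 4)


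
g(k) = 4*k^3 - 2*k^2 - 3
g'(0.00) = 0.00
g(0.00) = -3.00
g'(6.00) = 408.00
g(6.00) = 789.00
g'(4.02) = 177.84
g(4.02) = 224.54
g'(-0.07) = 0.34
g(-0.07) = -3.01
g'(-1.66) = 39.71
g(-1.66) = -26.81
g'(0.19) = -0.33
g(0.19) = -3.04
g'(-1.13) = 19.84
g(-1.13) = -11.33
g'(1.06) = 9.24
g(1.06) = -0.48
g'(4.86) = 264.00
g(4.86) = 408.93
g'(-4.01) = 209.00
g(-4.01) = -293.09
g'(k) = 12*k^2 - 4*k = 4*k*(3*k - 1)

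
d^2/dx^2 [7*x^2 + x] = 14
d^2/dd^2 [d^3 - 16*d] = 6*d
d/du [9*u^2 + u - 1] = 18*u + 1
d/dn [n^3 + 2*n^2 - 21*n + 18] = 3*n^2 + 4*n - 21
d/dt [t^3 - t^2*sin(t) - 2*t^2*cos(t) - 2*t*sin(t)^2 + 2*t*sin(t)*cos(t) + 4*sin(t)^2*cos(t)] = 2*t^2*sin(t) - t^2*cos(t) + 3*t^2 - 2*t*sin(t) - 4*t*cos(t) + 2*sqrt(2)*t*cos(2*t + pi/4) - sin(t) + 3*sin(3*t) + sqrt(2)*sin(2*t + pi/4) - 1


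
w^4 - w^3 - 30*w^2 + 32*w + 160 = (w - 4)^2*(w + 2)*(w + 5)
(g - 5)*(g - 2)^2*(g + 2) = g^4 - 7*g^3 + 6*g^2 + 28*g - 40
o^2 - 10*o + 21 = (o - 7)*(o - 3)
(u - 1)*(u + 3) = u^2 + 2*u - 3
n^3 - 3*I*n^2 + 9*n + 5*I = (n - 5*I)*(n + I)^2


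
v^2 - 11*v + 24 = (v - 8)*(v - 3)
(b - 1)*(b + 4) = b^2 + 3*b - 4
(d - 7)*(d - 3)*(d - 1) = d^3 - 11*d^2 + 31*d - 21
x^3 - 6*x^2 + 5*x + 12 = (x - 4)*(x - 3)*(x + 1)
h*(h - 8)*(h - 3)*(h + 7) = h^4 - 4*h^3 - 53*h^2 + 168*h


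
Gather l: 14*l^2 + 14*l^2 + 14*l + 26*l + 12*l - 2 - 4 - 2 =28*l^2 + 52*l - 8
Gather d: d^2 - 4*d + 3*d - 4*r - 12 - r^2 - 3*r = d^2 - d - r^2 - 7*r - 12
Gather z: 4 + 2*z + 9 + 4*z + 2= 6*z + 15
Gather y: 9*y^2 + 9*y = 9*y^2 + 9*y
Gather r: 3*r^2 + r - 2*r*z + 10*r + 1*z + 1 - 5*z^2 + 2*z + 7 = 3*r^2 + r*(11 - 2*z) - 5*z^2 + 3*z + 8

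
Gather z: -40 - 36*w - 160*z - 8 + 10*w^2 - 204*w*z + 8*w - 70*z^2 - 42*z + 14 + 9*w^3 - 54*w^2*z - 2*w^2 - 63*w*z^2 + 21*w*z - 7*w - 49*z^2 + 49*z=9*w^3 + 8*w^2 - 35*w + z^2*(-63*w - 119) + z*(-54*w^2 - 183*w - 153) - 34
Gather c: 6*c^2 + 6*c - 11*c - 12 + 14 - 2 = 6*c^2 - 5*c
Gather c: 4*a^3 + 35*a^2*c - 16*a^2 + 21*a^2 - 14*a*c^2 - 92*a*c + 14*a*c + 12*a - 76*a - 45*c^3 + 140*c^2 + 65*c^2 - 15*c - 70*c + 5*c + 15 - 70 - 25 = 4*a^3 + 5*a^2 - 64*a - 45*c^3 + c^2*(205 - 14*a) + c*(35*a^2 - 78*a - 80) - 80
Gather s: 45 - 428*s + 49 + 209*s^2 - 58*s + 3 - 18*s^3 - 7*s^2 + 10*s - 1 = -18*s^3 + 202*s^2 - 476*s + 96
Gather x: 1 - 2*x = 1 - 2*x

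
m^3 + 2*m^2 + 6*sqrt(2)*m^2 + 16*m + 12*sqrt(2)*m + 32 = (m + 2)*(m + 2*sqrt(2))*(m + 4*sqrt(2))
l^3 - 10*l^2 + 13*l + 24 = (l - 8)*(l - 3)*(l + 1)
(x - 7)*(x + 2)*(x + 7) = x^3 + 2*x^2 - 49*x - 98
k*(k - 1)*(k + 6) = k^3 + 5*k^2 - 6*k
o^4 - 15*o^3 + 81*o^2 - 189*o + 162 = (o - 6)*(o - 3)^3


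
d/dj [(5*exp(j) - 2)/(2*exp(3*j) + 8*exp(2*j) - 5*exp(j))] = 2*(-10*exp(3*j) - 14*exp(2*j) + 16*exp(j) - 5)*exp(-j)/(4*exp(4*j) + 32*exp(3*j) + 44*exp(2*j) - 80*exp(j) + 25)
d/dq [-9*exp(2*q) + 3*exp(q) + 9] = (3 - 18*exp(q))*exp(q)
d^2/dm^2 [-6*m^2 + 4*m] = -12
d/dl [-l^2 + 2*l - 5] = 2 - 2*l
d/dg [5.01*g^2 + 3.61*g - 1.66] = 10.02*g + 3.61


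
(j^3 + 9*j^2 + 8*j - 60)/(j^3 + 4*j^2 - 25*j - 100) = (j^2 + 4*j - 12)/(j^2 - j - 20)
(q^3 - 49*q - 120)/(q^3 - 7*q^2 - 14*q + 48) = (q + 5)/(q - 2)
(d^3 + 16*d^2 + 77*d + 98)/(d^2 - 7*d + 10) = (d^3 + 16*d^2 + 77*d + 98)/(d^2 - 7*d + 10)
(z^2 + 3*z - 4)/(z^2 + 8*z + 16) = (z - 1)/(z + 4)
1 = 1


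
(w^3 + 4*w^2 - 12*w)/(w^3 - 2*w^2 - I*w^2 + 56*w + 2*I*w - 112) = w*(w + 6)/(w^2 - I*w + 56)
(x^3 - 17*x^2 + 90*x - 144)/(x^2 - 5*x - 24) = (x^2 - 9*x + 18)/(x + 3)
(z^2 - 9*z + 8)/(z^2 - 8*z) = (z - 1)/z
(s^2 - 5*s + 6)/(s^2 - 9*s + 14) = (s - 3)/(s - 7)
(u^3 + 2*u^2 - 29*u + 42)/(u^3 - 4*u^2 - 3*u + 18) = (u^2 + 5*u - 14)/(u^2 - u - 6)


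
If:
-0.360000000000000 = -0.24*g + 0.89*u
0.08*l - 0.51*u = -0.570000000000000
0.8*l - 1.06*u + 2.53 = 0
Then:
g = 4.41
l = -2.12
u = 0.78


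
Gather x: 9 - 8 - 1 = 0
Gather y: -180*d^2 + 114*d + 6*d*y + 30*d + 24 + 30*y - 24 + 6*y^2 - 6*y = -180*d^2 + 144*d + 6*y^2 + y*(6*d + 24)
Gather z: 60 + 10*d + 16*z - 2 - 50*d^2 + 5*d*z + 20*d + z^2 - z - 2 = -50*d^2 + 30*d + z^2 + z*(5*d + 15) + 56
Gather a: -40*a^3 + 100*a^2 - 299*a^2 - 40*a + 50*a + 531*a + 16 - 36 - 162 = -40*a^3 - 199*a^2 + 541*a - 182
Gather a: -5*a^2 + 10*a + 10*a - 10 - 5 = -5*a^2 + 20*a - 15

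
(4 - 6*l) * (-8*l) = 48*l^2 - 32*l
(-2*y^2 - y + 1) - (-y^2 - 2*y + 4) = -y^2 + y - 3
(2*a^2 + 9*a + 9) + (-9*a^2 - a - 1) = -7*a^2 + 8*a + 8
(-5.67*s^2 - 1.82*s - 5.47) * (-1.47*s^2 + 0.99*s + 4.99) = 8.3349*s^4 - 2.9379*s^3 - 22.0542*s^2 - 14.4971*s - 27.2953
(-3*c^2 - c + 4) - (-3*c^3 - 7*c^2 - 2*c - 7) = 3*c^3 + 4*c^2 + c + 11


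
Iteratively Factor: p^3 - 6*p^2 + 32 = (p + 2)*(p^2 - 8*p + 16) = (p - 4)*(p + 2)*(p - 4)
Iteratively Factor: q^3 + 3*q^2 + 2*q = (q)*(q^2 + 3*q + 2) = q*(q + 1)*(q + 2)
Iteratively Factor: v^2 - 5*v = (v)*(v - 5)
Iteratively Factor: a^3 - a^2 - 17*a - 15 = (a + 3)*(a^2 - 4*a - 5) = (a - 5)*(a + 3)*(a + 1)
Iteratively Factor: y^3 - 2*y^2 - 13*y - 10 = (y - 5)*(y^2 + 3*y + 2) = (y - 5)*(y + 2)*(y + 1)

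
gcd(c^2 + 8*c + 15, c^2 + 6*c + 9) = c + 3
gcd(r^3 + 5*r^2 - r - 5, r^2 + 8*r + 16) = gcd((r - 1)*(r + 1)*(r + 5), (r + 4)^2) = 1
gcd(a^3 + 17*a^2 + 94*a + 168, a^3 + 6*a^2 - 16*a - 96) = a^2 + 10*a + 24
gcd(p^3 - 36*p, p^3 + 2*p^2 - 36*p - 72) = p^2 - 36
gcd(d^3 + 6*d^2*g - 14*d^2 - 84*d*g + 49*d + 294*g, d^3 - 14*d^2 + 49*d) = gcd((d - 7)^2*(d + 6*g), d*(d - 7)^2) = d^2 - 14*d + 49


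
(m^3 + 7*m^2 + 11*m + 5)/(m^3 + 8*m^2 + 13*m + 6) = (m + 5)/(m + 6)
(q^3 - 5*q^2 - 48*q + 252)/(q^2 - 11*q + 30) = (q^2 + q - 42)/(q - 5)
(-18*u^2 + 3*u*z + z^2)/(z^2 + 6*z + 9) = (-18*u^2 + 3*u*z + z^2)/(z^2 + 6*z + 9)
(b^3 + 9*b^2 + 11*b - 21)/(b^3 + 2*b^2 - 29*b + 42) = (b^2 + 2*b - 3)/(b^2 - 5*b + 6)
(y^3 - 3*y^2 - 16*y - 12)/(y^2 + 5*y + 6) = (y^2 - 5*y - 6)/(y + 3)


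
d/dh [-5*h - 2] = -5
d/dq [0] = 0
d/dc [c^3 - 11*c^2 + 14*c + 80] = 3*c^2 - 22*c + 14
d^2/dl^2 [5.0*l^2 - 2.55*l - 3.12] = 10.0000000000000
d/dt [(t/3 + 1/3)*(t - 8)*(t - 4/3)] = t^2 - 50*t/9 + 4/9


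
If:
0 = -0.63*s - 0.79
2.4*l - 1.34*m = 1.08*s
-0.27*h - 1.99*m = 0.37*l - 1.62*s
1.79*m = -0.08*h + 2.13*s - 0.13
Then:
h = 9.40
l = -1.67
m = -1.98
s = -1.25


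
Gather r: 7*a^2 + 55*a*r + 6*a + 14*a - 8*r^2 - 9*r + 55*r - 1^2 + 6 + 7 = 7*a^2 + 20*a - 8*r^2 + r*(55*a + 46) + 12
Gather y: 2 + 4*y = 4*y + 2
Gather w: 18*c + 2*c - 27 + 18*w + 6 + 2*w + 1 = 20*c + 20*w - 20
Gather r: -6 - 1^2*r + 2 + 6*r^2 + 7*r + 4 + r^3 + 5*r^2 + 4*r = r^3 + 11*r^2 + 10*r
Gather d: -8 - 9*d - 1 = -9*d - 9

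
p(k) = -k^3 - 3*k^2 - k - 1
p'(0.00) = -1.00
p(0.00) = -1.00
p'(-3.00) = -10.00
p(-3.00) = 2.00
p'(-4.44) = -33.50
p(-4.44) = 31.83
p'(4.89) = -102.08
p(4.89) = -194.56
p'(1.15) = -11.87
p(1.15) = -7.64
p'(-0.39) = 0.88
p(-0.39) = -1.01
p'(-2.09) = -1.56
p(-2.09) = -2.88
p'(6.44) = -164.06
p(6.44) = -398.95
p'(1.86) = -22.54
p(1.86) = -19.67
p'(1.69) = -19.71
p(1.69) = -16.09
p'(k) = -3*k^2 - 6*k - 1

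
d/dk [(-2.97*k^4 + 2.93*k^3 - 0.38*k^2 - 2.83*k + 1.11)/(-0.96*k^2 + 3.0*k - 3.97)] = (5.7024*k^5 - 29.5428*k^4 + 64.7436*k^3 - 38.7531*k^2 + 5.1484*k + 7.9051)/(0.9216*k^4 - 5.76*k^3 + 16.6224*k^2 - 23.82*k + 15.7609)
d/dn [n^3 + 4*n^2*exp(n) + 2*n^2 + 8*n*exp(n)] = 4*n^2*exp(n) + 3*n^2 + 16*n*exp(n) + 4*n + 8*exp(n)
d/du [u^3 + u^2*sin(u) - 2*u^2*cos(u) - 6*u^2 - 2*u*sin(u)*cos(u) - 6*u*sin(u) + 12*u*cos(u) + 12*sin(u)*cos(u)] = 2*u^2*sin(u) + u^2*cos(u) + 3*u^2 - 10*sqrt(2)*u*sin(u + pi/4) - 2*u*cos(2*u) - 12*u - 6*sin(u) - sin(2*u) + 12*cos(u) + 12*cos(2*u)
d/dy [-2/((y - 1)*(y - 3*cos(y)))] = 2*(y + (y - 1)*(3*sin(y) + 1) - 3*cos(y))/((y - 1)^2*(y - 3*cos(y))^2)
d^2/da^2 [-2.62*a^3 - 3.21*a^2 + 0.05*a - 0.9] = -15.72*a - 6.42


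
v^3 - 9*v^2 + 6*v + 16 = (v - 8)*(v - 2)*(v + 1)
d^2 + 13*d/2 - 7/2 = (d - 1/2)*(d + 7)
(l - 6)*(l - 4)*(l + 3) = l^3 - 7*l^2 - 6*l + 72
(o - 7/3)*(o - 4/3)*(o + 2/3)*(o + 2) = o^4 - o^3 - 16*o^2/3 + 92*o/27 + 112/27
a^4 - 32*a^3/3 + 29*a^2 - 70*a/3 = a*(a - 7)*(a - 2)*(a - 5/3)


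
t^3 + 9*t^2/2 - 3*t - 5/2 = (t - 1)*(t + 1/2)*(t + 5)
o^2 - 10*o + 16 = (o - 8)*(o - 2)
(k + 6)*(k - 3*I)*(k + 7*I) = k^3 + 6*k^2 + 4*I*k^2 + 21*k + 24*I*k + 126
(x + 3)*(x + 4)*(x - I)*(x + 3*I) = x^4 + 7*x^3 + 2*I*x^3 + 15*x^2 + 14*I*x^2 + 21*x + 24*I*x + 36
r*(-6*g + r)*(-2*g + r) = 12*g^2*r - 8*g*r^2 + r^3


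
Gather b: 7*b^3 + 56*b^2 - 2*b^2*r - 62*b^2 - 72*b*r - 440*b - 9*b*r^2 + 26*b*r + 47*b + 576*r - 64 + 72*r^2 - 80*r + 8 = 7*b^3 + b^2*(-2*r - 6) + b*(-9*r^2 - 46*r - 393) + 72*r^2 + 496*r - 56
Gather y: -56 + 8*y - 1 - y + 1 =7*y - 56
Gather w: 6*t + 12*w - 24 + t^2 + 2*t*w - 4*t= t^2 + 2*t + w*(2*t + 12) - 24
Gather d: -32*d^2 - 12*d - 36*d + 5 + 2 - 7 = -32*d^2 - 48*d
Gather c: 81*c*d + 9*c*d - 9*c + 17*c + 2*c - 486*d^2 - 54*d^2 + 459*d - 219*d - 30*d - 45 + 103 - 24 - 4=c*(90*d + 10) - 540*d^2 + 210*d + 30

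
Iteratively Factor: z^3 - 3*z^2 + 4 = (z + 1)*(z^2 - 4*z + 4) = (z - 2)*(z + 1)*(z - 2)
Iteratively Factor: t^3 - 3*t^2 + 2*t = (t - 1)*(t^2 - 2*t) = t*(t - 1)*(t - 2)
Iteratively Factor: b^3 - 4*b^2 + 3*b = (b - 3)*(b^2 - b) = (b - 3)*(b - 1)*(b)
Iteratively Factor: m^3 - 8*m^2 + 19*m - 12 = (m - 4)*(m^2 - 4*m + 3) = (m - 4)*(m - 1)*(m - 3)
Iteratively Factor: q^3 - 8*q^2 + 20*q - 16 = (q - 2)*(q^2 - 6*q + 8) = (q - 2)^2*(q - 4)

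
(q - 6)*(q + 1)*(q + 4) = q^3 - q^2 - 26*q - 24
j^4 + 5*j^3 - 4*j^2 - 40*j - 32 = (j + 1)*(j + 4)*(j - 2*sqrt(2))*(j + 2*sqrt(2))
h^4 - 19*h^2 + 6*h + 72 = (h - 3)^2*(h + 2)*(h + 4)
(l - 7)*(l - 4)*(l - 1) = l^3 - 12*l^2 + 39*l - 28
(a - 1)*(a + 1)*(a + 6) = a^3 + 6*a^2 - a - 6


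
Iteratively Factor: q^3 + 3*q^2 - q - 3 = (q - 1)*(q^2 + 4*q + 3) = (q - 1)*(q + 1)*(q + 3)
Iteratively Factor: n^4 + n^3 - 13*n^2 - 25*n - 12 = (n + 3)*(n^3 - 2*n^2 - 7*n - 4) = (n + 1)*(n + 3)*(n^2 - 3*n - 4) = (n + 1)^2*(n + 3)*(n - 4)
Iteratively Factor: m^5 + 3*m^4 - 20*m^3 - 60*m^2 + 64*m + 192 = (m - 2)*(m^4 + 5*m^3 - 10*m^2 - 80*m - 96) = (m - 2)*(m + 4)*(m^3 + m^2 - 14*m - 24) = (m - 4)*(m - 2)*(m + 4)*(m^2 + 5*m + 6) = (m - 4)*(m - 2)*(m + 2)*(m + 4)*(m + 3)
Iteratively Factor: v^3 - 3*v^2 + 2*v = (v - 2)*(v^2 - v) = v*(v - 2)*(v - 1)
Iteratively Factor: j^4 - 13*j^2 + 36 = (j + 3)*(j^3 - 3*j^2 - 4*j + 12) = (j - 3)*(j + 3)*(j^2 - 4) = (j - 3)*(j + 2)*(j + 3)*(j - 2)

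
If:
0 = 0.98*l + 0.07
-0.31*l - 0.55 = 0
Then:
No Solution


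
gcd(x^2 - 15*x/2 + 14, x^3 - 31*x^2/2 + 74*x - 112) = x^2 - 15*x/2 + 14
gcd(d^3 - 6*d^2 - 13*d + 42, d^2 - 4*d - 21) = d^2 - 4*d - 21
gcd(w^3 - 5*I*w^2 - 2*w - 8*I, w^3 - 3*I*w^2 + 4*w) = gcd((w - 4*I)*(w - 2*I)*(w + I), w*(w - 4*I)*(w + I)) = w^2 - 3*I*w + 4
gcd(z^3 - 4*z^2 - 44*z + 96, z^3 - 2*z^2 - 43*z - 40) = z - 8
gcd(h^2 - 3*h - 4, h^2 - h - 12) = h - 4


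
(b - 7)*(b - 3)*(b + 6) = b^3 - 4*b^2 - 39*b + 126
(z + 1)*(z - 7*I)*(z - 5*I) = z^3 + z^2 - 12*I*z^2 - 35*z - 12*I*z - 35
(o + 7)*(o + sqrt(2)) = o^2 + sqrt(2)*o + 7*o + 7*sqrt(2)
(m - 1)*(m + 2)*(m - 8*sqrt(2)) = m^3 - 8*sqrt(2)*m^2 + m^2 - 8*sqrt(2)*m - 2*m + 16*sqrt(2)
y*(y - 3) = y^2 - 3*y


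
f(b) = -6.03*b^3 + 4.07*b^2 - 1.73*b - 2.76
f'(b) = -18.09*b^2 + 8.14*b - 1.73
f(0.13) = -2.93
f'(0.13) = -0.98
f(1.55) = -18.12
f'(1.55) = -32.57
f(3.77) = -274.54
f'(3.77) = -228.15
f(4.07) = -348.92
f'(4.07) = -268.26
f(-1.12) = 12.75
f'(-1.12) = -33.54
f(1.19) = -9.22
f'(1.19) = -17.66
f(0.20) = -2.99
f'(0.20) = -0.83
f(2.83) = -111.73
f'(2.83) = -123.57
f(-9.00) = 4738.35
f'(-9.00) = -1540.28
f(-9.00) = 4738.35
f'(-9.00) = -1540.28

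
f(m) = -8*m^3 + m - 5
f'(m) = 1 - 24*m^2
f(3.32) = -294.43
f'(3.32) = -263.54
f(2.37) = -109.13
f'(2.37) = -133.81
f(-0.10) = -5.09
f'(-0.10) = 0.76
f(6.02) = -1744.32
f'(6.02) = -868.77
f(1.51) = -31.03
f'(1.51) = -53.72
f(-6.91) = 2627.60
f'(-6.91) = -1144.95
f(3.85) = -457.68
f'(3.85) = -354.74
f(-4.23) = 596.27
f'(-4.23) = -428.43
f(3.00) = -218.00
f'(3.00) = -215.00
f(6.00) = -1727.00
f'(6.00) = -863.00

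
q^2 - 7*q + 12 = (q - 4)*(q - 3)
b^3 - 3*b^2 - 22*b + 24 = (b - 6)*(b - 1)*(b + 4)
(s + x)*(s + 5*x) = s^2 + 6*s*x + 5*x^2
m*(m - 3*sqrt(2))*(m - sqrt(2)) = m^3 - 4*sqrt(2)*m^2 + 6*m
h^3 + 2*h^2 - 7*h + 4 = (h - 1)^2*(h + 4)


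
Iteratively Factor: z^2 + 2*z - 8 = (z - 2)*(z + 4)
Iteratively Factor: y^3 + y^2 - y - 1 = (y - 1)*(y^2 + 2*y + 1) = (y - 1)*(y + 1)*(y + 1)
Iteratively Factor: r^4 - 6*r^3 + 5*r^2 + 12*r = (r - 3)*(r^3 - 3*r^2 - 4*r) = (r - 4)*(r - 3)*(r^2 + r) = r*(r - 4)*(r - 3)*(r + 1)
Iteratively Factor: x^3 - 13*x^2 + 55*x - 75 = (x - 5)*(x^2 - 8*x + 15) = (x - 5)^2*(x - 3)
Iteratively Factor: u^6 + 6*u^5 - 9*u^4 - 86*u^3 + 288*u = (u + 3)*(u^5 + 3*u^4 - 18*u^3 - 32*u^2 + 96*u) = u*(u + 3)*(u^4 + 3*u^3 - 18*u^2 - 32*u + 96) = u*(u + 3)*(u + 4)*(u^3 - u^2 - 14*u + 24) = u*(u + 3)*(u + 4)^2*(u^2 - 5*u + 6) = u*(u - 2)*(u + 3)*(u + 4)^2*(u - 3)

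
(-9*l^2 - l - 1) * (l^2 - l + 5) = -9*l^4 + 8*l^3 - 45*l^2 - 4*l - 5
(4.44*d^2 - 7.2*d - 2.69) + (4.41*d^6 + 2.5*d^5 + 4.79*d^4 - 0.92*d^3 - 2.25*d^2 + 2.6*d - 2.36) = 4.41*d^6 + 2.5*d^5 + 4.79*d^4 - 0.92*d^3 + 2.19*d^2 - 4.6*d - 5.05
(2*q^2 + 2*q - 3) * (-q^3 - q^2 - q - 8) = -2*q^5 - 4*q^4 - q^3 - 15*q^2 - 13*q + 24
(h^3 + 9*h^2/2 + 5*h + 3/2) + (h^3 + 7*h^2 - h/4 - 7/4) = 2*h^3 + 23*h^2/2 + 19*h/4 - 1/4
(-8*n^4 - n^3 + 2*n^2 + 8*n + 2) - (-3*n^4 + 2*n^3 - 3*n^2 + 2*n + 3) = -5*n^4 - 3*n^3 + 5*n^2 + 6*n - 1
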